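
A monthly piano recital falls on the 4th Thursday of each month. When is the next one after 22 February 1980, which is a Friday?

February 1980 starts on a Friday; its first Thursday is the 7th, so the 4th Thursday is the 28th — 28 February 1980.
28 February 1980 is after 22 February 1980, so that is the next one.

28 February 1980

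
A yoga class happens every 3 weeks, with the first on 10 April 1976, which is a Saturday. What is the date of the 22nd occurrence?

The 22nd occurrence is 21 intervals after the first: 21 × 21 = 441 days after 10 April 1976.
April has 30 days — 20 days to the end of April leaves 421.
From end of April to end of 1976 is 245 days (176 left).
January has 31 days (145 left).
February has 28 days (117 left).
March has 31 days (86 left).
April has 30 days (56 left).
May has 31 days (25 left).
25 days into June → 25 June 1977.

25 June 1977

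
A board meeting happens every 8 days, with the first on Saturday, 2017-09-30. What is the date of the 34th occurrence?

The 34th occurrence is 33 intervals after the first: 33 × 8 = 264 days after 2017-09-30.
September has 30 days — 0 days to the end of September leaves 264.
October has 31 days (233 left).
November has 30 days (203 left).
December has 31 days (172 left).
January has 31 days (141 left).
February has 28 days (113 left).
March has 31 days (82 left).
April has 30 days (52 left).
May has 31 days (21 left).
21 days into June → 2018-06-21.

2018-06-21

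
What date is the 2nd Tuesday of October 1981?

October 13, 1981

October 1981 begins on a Thursday, so the first Tuesday is October 6 (5 days later).
The 2nd Tuesday is 1 weeks later: 6 + 7 = 13.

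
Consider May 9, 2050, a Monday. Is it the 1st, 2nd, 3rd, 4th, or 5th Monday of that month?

Day 9 falls in week ⌈9/7⌉ of the month.
Days 1–7 hold the 1st Monday, 8–14 the 2nd, 15–21 the 3rd, 22–28 the 4th, 29–31 the 5th.
9 is in the range for the 2nd.

2nd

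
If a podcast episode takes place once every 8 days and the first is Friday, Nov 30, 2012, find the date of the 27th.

The 27th occurrence is 26 intervals after the first: 26 × 8 = 208 days after Nov 30, 2012.
Nov has 30 days — 0 days to the end of Nov leaves 208.
Dec has 31 days (177 left).
Jan has 31 days (146 left).
Feb has 28 days (118 left).
Mar has 31 days (87 left).
Apr has 30 days (57 left).
May has 31 days (26 left).
26 days into Jun → Jun 26, 2013.

Jun 26, 2013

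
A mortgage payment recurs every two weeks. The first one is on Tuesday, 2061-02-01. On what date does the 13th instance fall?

The 13th occurrence is 12 intervals after the first: 12 × 14 = 168 days after 2061-02-01.
February has 28 days — 27 days to the end of February leaves 141.
March has 31 days (110 left).
April has 30 days (80 left).
May has 31 days (49 left).
June has 30 days (19 left).
19 days into July → 2061-07-19.

2061-07-19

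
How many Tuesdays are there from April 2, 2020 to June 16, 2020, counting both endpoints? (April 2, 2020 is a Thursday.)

April 2, 2020 is a Thursday; the first Tuesday on or after it is April 7, 2020 (5 days later).
From April 7, 2020 to June 16, 2020: 23 + 31 + 16 = 70 days (rest of April, May, June).
70 ÷ 7 = 10 full weeks with remainder 0, so 10 more Tuesdays after the first → 11.

11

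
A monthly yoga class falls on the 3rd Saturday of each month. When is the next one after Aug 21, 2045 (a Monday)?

Aug 2045 starts on a Tuesday; its first Saturday is the 5th, so the 3rd Saturday is the 19th — Aug 19, 2045.
That is not after Aug 21, 2045, so look at Sep 2045.
Sep 2045 starts on a Friday; its first Saturday is the 2nd, so the 3rd Saturday is the 16th — Sep 16, 2045.

Sep 16, 2045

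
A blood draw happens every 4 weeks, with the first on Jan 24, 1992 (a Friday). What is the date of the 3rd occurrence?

Mar 20, 1992

The 3rd occurrence is 2 intervals after the first: 2 × 28 = 56 days after Jan 24, 1992.
Jan has 31 days — 7 days to the end of Jan leaves 49.
Feb has 29 days (20 left).
20 days into Mar → Mar 20, 1992.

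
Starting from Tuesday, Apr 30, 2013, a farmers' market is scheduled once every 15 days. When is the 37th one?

The 37th occurrence is 36 intervals after the first: 36 × 15 = 540 days after Apr 30, 2013.
Apr has 30 days — 0 days to the end of Apr leaves 540.
From end of Apr to end of 2013 is 245 days (295 left).
Jan has 31 days (264 left).
Feb has 28 days (236 left).
Mar has 31 days (205 left).
Apr has 30 days (175 left).
May has 31 days (144 left).
Jun has 30 days (114 left).
Jul has 31 days (83 left).
Aug has 31 days (52 left).
Sep has 30 days (22 left).
22 days into Oct → Oct 22, 2014.

Oct 22, 2014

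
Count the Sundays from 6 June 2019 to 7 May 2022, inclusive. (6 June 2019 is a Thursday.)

6 June 2019 is a Thursday; the first Sunday on or after it is 9 June 2019 (3 days later).
From 9 June 2019 to 7 May 2022: 205 + 366 + 365 + 127 = 1063 days (rest of 2019, 2020, 2021, to 7 May 2022 in 2022).
1063 ÷ 7 = 151 full weeks with remainder 6, so 151 more Sundays after the first → 152.

152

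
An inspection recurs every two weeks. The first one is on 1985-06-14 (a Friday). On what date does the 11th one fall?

1985-11-01

The 11th occurrence is 10 intervals after the first: 10 × 14 = 140 days after 1985-06-14.
June has 30 days — 16 days to the end of June leaves 124.
July has 31 days (93 left).
August has 31 days (62 left).
September has 30 days (32 left).
October has 31 days (1 left).
1 day into November → 1985-11-01.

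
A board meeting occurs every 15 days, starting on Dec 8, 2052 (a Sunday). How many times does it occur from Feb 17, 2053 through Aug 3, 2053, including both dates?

Occurrences land 15·i days after Dec 8, 2052 for i = 0, 1, 2, …
Feb 17, 2053 is 71 days after the start; 71 ÷ 15 = 4 remainder 11; since the remainder is 11, round up to i = 5. First occurrence in the window: #6 on Feb 21, 2053 (5×15 = 75 days in).
Aug 3, 2053 is 238 days after the start; 238 ÷ 15 = 15 remainder 13. Last occurrence in the window: #16 on Jul 21, 2053.
Occurrences #6 through #16: 11 in total.

11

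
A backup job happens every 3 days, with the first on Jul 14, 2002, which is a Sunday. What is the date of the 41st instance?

The 41st occurrence is 40 intervals after the first: 40 × 3 = 120 days after Jul 14, 2002.
Jul has 31 days — 17 days to the end of Jul leaves 103.
Aug has 31 days (72 left).
Sep has 30 days (42 left).
Oct has 31 days (11 left).
11 days into Nov → Nov 11, 2002.

Nov 11, 2002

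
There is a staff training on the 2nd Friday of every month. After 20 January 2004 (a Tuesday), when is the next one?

January 2004 starts on a Thursday; its first Friday is the 2nd, so the 2nd Friday is the 9th — 9 January 2004.
That is not after 20 January 2004, so look at February 2004.
February 2004 starts on a Sunday; its first Friday is the 6th, so the 2nd Friday is the 13th — 13 February 2004.

13 February 2004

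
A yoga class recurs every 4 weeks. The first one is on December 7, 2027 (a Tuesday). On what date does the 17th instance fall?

February 27, 2029

The 17th occurrence is 16 intervals after the first: 16 × 28 = 448 days after December 7, 2027.
December has 31 days — 24 days to the end of December leaves 424.
2028 has 366 days (58 left).
January has 31 days (27 left).
27 days into February → February 27, 2029.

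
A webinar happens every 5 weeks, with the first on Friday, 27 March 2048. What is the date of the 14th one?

25 June 2049

The 14th occurrence is 13 intervals after the first: 13 × 35 = 455 days after 27 March 2048.
March has 31 days — 4 days to the end of March leaves 451.
From end of March to end of 2048 is 275 days (176 left).
January has 31 days (145 left).
February has 28 days (117 left).
March has 31 days (86 left).
April has 30 days (56 left).
May has 31 days (25 left).
25 days into June → 25 June 2049.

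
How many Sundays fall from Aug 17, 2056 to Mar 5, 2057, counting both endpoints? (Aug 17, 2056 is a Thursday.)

29

Aug 17, 2056 is a Thursday; the first Sunday on or after it is Aug 20, 2056 (3 days later).
From Aug 20, 2056 to Mar 5, 2057: 11 + 30 + 31 + 30 + 31 + 31 + 28 + 5 = 197 days (rest of Aug, Sep, Oct, Nov, Dec, Jan, Feb, Mar).
197 ÷ 7 = 28 full weeks with remainder 1, so 28 more Sundays after the first → 29.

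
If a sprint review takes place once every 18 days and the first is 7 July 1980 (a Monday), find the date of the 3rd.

The 3rd occurrence is 2 intervals after the first: 2 × 18 = 36 days after 7 July 1980.
July has 31 days — 24 days to the end of July leaves 12.
12 days into August → 12 August 1980.

12 August 1980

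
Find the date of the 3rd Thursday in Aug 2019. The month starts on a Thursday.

Aug 15, 2019

Aug 2019 begins on a Thursday, so the first Thursday is Aug 1.
The 3rd Thursday is 2 weeks later: 1 + 14 = 15.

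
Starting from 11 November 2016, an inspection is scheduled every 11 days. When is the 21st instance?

The 21st occurrence is 20 intervals after the first: 20 × 11 = 220 days after 11 November 2016.
November has 30 days — 19 days to the end of November leaves 201.
December has 31 days (170 left).
January has 31 days (139 left).
February has 28 days (111 left).
March has 31 days (80 left).
April has 30 days (50 left).
May has 31 days (19 left).
19 days into June → 19 June 2017.

19 June 2017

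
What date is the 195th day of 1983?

January has 31 days (195 − 31 = 164 remain).
February has 28 days (164 − 28 = 136 remain).
March has 31 days (136 − 31 = 105 remain).
April has 30 days (105 − 30 = 75 remain).
May has 31 days (75 − 31 = 44 remain).
June has 30 days (44 − 30 = 14 remain).
14 into July → July 14.

July 14, 1983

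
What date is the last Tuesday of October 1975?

28 October 1975

The first Tuesday of October 1975 is October 7.
October 1975 has 31 days. Adding weeks: 7, 14, 21, 28 — the last one ≤ 31 is the 28th.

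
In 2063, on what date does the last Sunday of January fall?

28 January 2063

The first Sunday of January 2063 is January 7.
January 2063 has 31 days. Adding weeks: 7, 14, 21, 28 — the last one ≤ 31 is the 28th.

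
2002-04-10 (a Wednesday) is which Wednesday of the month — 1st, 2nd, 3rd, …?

2nd

Day 10 falls in week ⌈10/7⌉ of the month.
Days 1–7 hold the 1st Wednesday, 8–14 the 2nd, 15–21 the 3rd, 22–28 the 4th, 29–31 the 5th.
10 is in the range for the 2nd.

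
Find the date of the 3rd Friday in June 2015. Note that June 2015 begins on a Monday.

2015-06-19

June 2015 begins on a Monday, so the first Friday is June 5 (4 days later).
The 3rd Friday is 2 weeks later: 5 + 14 = 19.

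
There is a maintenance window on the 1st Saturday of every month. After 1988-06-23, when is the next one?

1988-07-02

June 1988 starts on a Wednesday, so its 1st Saturday is 1988-06-04 (3 days in).
That is not after 1988-06-23, so look at July 1988.
July 1988 starts on a Friday, so its 1st Saturday is 1988-07-02 (1 day in).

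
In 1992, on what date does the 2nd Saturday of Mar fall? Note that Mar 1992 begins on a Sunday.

Mar 1992 begins on a Sunday, so the first Saturday is Mar 7 (6 days later).
The 2nd Saturday is 1 weeks later: 7 + 7 = 14.

Mar 14, 1992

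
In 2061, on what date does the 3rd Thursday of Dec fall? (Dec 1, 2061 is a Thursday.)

Dec 2061 begins on a Thursday, so the first Thursday is Dec 1.
The 3rd Thursday is 2 weeks later: 1 + 14 = 15.

Dec 15, 2061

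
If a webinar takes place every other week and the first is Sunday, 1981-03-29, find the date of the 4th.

1981-05-10

The 4th occurrence is 3 intervals after the first: 3 × 14 = 42 days after 1981-03-29.
March has 31 days — 2 days to the end of March leaves 40.
April has 30 days (10 left).
10 days into May → 1981-05-10.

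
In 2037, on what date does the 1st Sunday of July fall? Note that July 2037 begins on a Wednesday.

2037-07-05

July 2037 begins on a Wednesday, so the first Sunday is July 5 (4 days later).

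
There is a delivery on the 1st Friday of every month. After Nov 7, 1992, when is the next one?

Dec 4, 1992

Nov 1992 starts on a Sunday, so its 1st Friday is Nov 6, 1992 (5 days in).
That is not after Nov 7, 1992, so look at Dec 1992.
Dec 1992 starts on a Tuesday, so its 1st Friday is Dec 4, 1992 (3 days in).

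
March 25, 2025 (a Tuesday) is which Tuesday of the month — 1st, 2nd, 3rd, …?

4th

Day 25 falls in week ⌈25/7⌉ of the month.
Days 1–7 hold the 1st Tuesday, 8–14 the 2nd, 15–21 the 3rd, 22–28 the 4th, 29–31 the 5th.
25 is in the range for the 4th.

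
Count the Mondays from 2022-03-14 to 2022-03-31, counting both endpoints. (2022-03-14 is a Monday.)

2022-03-14 is a Monday; the first Monday on or after it is 2022-03-14.
From 2022-03-14 to 2022-03-31 is 31 − 14 = 17 days.
17 ÷ 7 = 2 full weeks with remainder 3, so 2 more Mondays after the first → 3.

3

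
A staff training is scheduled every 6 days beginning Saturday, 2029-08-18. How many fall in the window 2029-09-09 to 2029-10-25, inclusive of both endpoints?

8

Occurrences land 6·i days after 2029-08-18 for i = 0, 1, 2, …
2029-09-09 is 22 days after the start; 22 ÷ 6 = 3 remainder 4; since the remainder is 4, round up to i = 4. First occurrence in the window: #5 on 2029-09-11 (4×6 = 24 days in).
2029-10-25 is 68 days after the start; 68 ÷ 6 = 11 remainder 2. Last occurrence in the window: #12 on 2029-10-23.
Occurrences #5 through #12: 8 in total.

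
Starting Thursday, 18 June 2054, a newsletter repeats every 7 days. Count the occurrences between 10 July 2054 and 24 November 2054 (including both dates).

19

Occurrences land 7·i days after 18 June 2054 for i = 0, 1, 2, …
10 July 2054 is 22 days after the start; 22 ÷ 7 = 3 remainder 1; since the remainder is 1, round up to i = 4. First occurrence in the window: #5 on 16 July 2054 (4×7 = 28 days in).
24 November 2054 is 159 days after the start; 159 ÷ 7 = 22 remainder 5. Last occurrence in the window: #23 on 19 November 2054.
Occurrences #5 through #23: 19 in total.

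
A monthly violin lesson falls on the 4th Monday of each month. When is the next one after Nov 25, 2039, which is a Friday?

Nov 2039 starts on a Tuesday; its first Monday is the 7th, so the 4th Monday is the 28th — Nov 28, 2039.
Nov 28, 2039 is after Nov 25, 2039, so that is the next one.

Nov 28, 2039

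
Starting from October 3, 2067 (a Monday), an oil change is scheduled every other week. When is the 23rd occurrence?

August 6, 2068

The 23rd occurrence is 22 intervals after the first: 22 × 14 = 308 days after October 3, 2067.
October has 31 days — 28 days to the end of October leaves 280.
November has 30 days (250 left).
December has 31 days (219 left).
January has 31 days (188 left).
February has 29 days (159 left).
March has 31 days (128 left).
April has 30 days (98 left).
May has 31 days (67 left).
June has 30 days (37 left).
July has 31 days (6 left).
6 days into August → August 6, 2068.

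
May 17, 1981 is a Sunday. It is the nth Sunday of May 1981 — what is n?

Day 17 falls in week ⌈17/7⌉ of the month.
Days 1–7 hold the 1st Sunday, 8–14 the 2nd, 15–21 the 3rd, 22–28 the 4th, 29–31 the 5th.
17 is in the range for the 3rd.

3rd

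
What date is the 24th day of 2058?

24 into January → January 24.

24 January 2058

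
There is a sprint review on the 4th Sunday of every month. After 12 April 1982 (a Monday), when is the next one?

25 April 1982

April 1982 starts on a Thursday; its first Sunday is the 4th, so the 4th Sunday is the 25th — 25 April 1982.
25 April 1982 is after 12 April 1982, so that is the next one.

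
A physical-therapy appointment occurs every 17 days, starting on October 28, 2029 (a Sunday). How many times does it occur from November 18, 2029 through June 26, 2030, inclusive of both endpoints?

Occurrences land 17·i days after October 28, 2029 for i = 0, 1, 2, …
November 18, 2029 is 21 days after the start; 21 ÷ 17 = 1 remainder 4; since the remainder is 4, round up to i = 2. First occurrence in the window: #3 on December 1, 2029 (2×17 = 34 days in).
June 26, 2030 is 241 days after the start; 241 ÷ 17 = 14 remainder 3. Last occurrence in the window: #15 on June 23, 2030.
Occurrences #3 through #15: 13 in total.

13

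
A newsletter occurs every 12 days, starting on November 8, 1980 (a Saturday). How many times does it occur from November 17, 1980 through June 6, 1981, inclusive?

Occurrences land 12·i days after November 8, 1980 for i = 0, 1, 2, …
November 17, 1980 is 9 days after the start; 9 ÷ 12 = 0 remainder 9; since the remainder is 9, round up to i = 1. First occurrence in the window: #2 on November 20, 1980 (1×12 = 12 days in).
June 6, 1981 is 210 days after the start; 210 ÷ 12 = 17 remainder 6. Last occurrence in the window: #18 on May 31, 1981.
Occurrences #2 through #18: 17 in total.

17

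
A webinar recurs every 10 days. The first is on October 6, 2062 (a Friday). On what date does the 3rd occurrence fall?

The 3rd occurrence is 2 intervals after the first: 2 × 10 = 20 days after October 6, 2062.
20 days later is October 26, 2062.

October 26, 2062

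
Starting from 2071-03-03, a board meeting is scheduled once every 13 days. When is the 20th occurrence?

The 20th occurrence is 19 intervals after the first: 19 × 13 = 247 days after 2071-03-03.
March has 31 days — 28 days to the end of March leaves 219.
April has 30 days (189 left).
May has 31 days (158 left).
June has 30 days (128 left).
July has 31 days (97 left).
August has 31 days (66 left).
September has 30 days (36 left).
October has 31 days (5 left).
5 days into November → 2071-11-05.

2071-11-05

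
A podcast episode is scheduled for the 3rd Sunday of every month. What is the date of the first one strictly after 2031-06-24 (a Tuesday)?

June 2031 starts on a Sunday; its first Sunday is the 1st, so the 3rd Sunday is the 15th — 2031-06-15.
That is not after 2031-06-24, so look at July 2031.
July 2031 starts on a Tuesday; its first Sunday is the 6th, so the 3rd Sunday is the 20th — 2031-07-20.

2031-07-20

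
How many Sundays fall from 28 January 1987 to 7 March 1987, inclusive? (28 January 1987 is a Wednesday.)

28 January 1987 is a Wednesday; the first Sunday on or after it is 1 February 1987 (4 days later).
From 1 February 1987 to 7 March 1987: 27 + 7 = 34 days (rest of February, March).
34 ÷ 7 = 4 full weeks with remainder 6, so 4 more Sundays after the first → 5.

5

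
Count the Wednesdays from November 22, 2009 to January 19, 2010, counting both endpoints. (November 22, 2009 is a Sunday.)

November 22, 2009 is a Sunday; the first Wednesday on or after it is November 25, 2009 (3 days later).
From November 25, 2009 to January 19, 2010: 5 + 31 + 19 = 55 days (rest of November, December, January).
55 ÷ 7 = 7 full weeks with remainder 6, so 7 more Wednesdays after the first → 8.

8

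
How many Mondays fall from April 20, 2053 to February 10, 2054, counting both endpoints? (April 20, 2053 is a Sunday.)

April 20, 2053 is a Sunday; the first Monday on or after it is April 21, 2053 (1 day later).
From April 21, 2053 to February 10, 2054: 9 + 31 + 30 + 31 + 31 + 30 + 31 + 30 + 31 + 31 + 10 = 295 days (rest of April, May, June, July, August, September, October, November, December, January, February).
295 ÷ 7 = 42 full weeks with remainder 1, so 42 more Mondays after the first → 43.

43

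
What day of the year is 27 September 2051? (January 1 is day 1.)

Days in months before September: 31 + 28 + 31 + 30 + 31 + 30 + 31 + 31 = 243.
Plus 27 days into September → day 270.

270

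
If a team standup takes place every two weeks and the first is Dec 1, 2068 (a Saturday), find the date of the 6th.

The 6th occurrence is 5 intervals after the first: 5 × 14 = 70 days after Dec 1, 2068.
Dec has 31 days — 30 days to the end of Dec leaves 40.
Jan has 31 days (9 left).
9 days into Feb → Feb 9, 2069.

Feb 9, 2069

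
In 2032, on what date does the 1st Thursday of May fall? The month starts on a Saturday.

May 2032 begins on a Saturday, so the first Thursday is May 6 (5 days later).

6 May 2032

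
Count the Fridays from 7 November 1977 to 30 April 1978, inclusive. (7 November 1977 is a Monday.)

25

7 November 1977 is a Monday; the first Friday on or after it is 11 November 1977 (4 days later).
From 11 November 1977 to 30 April 1978: 19 + 31 + 31 + 28 + 31 + 30 = 170 days (rest of November, December, January, February, March, April).
170 ÷ 7 = 24 full weeks with remainder 2, so 24 more Fridays after the first → 25.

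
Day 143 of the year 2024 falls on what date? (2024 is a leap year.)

May 22, 2024

January has 31 days (143 − 31 = 112 remain).
February has 29 days (112 − 29 = 83 remain).
March has 31 days (83 − 31 = 52 remain).
April has 30 days (52 − 30 = 22 remain).
22 into May → May 22.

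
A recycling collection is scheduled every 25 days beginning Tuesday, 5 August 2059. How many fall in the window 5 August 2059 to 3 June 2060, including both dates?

Occurrences land 25·i days after 5 August 2059 for i = 0, 1, 2, …
The window opens on the start date, so the first occurrence inside is #1 on 5 August 2059.
3 June 2060 is 303 days after the start; 303 ÷ 25 = 12 remainder 3. Last occurrence in the window: #13 on 31 May 2060.
Occurrences #1 through #13: 13 in total.

13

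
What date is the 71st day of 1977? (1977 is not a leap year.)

January has 31 days (71 − 31 = 40 remain).
February has 28 days (40 − 28 = 12 remain).
12 into March → March 12.

1977-03-12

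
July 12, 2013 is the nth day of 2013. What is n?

Days in months before July: 31 + 28 + 31 + 30 + 31 + 30 = 181.
Plus 12 days into July → day 193.

193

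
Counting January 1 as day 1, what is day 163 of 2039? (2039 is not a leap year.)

June 12, 2039

January has 31 days (163 − 31 = 132 remain).
February has 28 days (132 − 28 = 104 remain).
March has 31 days (104 − 31 = 73 remain).
April has 30 days (73 − 30 = 43 remain).
May has 31 days (43 − 31 = 12 remain).
12 into June → June 12.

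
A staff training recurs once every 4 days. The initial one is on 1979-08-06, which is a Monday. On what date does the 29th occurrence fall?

The 29th occurrence is 28 intervals after the first: 28 × 4 = 112 days after 1979-08-06.
August has 31 days — 25 days to the end of August leaves 87.
September has 30 days (57 left).
October has 31 days (26 left).
26 days into November → 1979-11-26.

1979-11-26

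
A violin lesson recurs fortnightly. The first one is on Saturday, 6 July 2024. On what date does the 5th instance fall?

The 5th occurrence is 4 intervals after the first: 4 × 14 = 56 days after 6 July 2024.
July has 31 days — 25 days to the end of July leaves 31.
31 days into August → 31 August 2024.

31 August 2024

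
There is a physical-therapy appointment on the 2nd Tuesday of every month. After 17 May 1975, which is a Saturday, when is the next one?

10 June 1975

May 1975 starts on a Thursday; its first Tuesday is the 6th, so the 2nd Tuesday is the 13th — 13 May 1975.
That is not after 17 May 1975, so look at June 1975.
June 1975 starts on a Sunday; its first Tuesday is the 3rd, so the 2nd Tuesday is the 10th — 10 June 1975.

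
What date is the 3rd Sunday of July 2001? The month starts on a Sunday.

15 July 2001

July 2001 begins on a Sunday, so the first Sunday is July 1.
The 3rd Sunday is 2 weeks later: 1 + 14 = 15.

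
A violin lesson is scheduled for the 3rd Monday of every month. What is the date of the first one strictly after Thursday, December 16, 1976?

December 1976 starts on a Wednesday; its first Monday is the 6th, so the 3rd Monday is the 20th — December 20, 1976.
December 20, 1976 is after December 16, 1976, so that is the next one.

December 20, 1976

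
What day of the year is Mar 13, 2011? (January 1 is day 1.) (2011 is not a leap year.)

Days in months before Mar: 31 + 28 = 59.
Plus 13 days into Mar → day 72.

72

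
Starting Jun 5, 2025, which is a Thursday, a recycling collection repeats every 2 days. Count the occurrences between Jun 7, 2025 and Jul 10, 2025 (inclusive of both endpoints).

17

Occurrences land 2·i days after Jun 5, 2025 for i = 0, 1, 2, …
Jun 7, 2025 is 2 days after the start; 2 ÷ 2 = 1 remainder 0. First occurrence in the window: #2 on Jun 7, 2025 (1×2 = 2 days in).
Jul 10, 2025 is 35 days after the start; 35 ÷ 2 = 17 remainder 1. Last occurrence in the window: #18 on Jul 9, 2025.
Occurrences #2 through #18: 17 in total.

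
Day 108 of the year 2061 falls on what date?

18 April 2061

January has 31 days (108 − 31 = 77 remain).
February has 28 days (77 − 28 = 49 remain).
March has 31 days (49 − 31 = 18 remain).
18 into April → April 18.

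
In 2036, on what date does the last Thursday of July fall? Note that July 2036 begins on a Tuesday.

July 2036 begins on a Tuesday, so the first Thursday is July 3 (2 days later).
July 2036 has 31 days. Adding weeks: 3, 10, 17, 24, 31 — the last one ≤ 31 is the 31st.

2036-07-31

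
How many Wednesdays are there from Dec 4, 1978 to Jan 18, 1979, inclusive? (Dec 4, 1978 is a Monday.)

7

Dec 4, 1978 is a Monday; the first Wednesday on or after it is Dec 6, 1978 (2 days later).
From Dec 6, 1978 to Jan 18, 1979: 25 + 18 = 43 days (rest of Dec, Jan).
43 ÷ 7 = 6 full weeks with remainder 1, so 6 more Wednesdays after the first → 7.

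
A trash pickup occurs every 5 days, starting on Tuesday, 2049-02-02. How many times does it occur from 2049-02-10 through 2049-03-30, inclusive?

10

Occurrences land 5·i days after 2049-02-02 for i = 0, 1, 2, …
2049-02-10 is 8 days after the start; 8 ÷ 5 = 1 remainder 3; since the remainder is 3, round up to i = 2. First occurrence in the window: #3 on 2049-02-12 (2×5 = 10 days in).
2049-03-30 is 56 days after the start; 56 ÷ 5 = 11 remainder 1. Last occurrence in the window: #12 on 2049-03-29.
Occurrences #3 through #12: 10 in total.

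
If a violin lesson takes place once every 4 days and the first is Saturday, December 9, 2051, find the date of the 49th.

June 18, 2052

The 49th occurrence is 48 intervals after the first: 48 × 4 = 192 days after December 9, 2051.
December has 31 days — 22 days to the end of December leaves 170.
January has 31 days (139 left).
February has 29 days (110 left).
March has 31 days (79 left).
April has 30 days (49 left).
May has 31 days (18 left).
18 days into June → June 18, 2052.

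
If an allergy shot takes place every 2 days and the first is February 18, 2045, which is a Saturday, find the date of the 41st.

The 41st occurrence is 40 intervals after the first: 40 × 2 = 80 days after February 18, 2045.
February has 28 days — 10 days to the end of February leaves 70.
March has 31 days (39 left).
April has 30 days (9 left).
9 days into May → May 9, 2045.

May 9, 2045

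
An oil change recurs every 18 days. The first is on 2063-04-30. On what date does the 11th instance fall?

2063-10-27

The 11th occurrence is 10 intervals after the first: 10 × 18 = 180 days after 2063-04-30.
April has 30 days — 0 days to the end of April leaves 180.
May has 31 days (149 left).
June has 30 days (119 left).
July has 31 days (88 left).
August has 31 days (57 left).
September has 30 days (27 left).
27 days into October → 2063-10-27.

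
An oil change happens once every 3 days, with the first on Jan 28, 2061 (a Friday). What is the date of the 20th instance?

The 20th occurrence is 19 intervals after the first: 19 × 3 = 57 days after Jan 28, 2061.
Jan has 31 days — 3 days to the end of Jan leaves 54.
Feb has 28 days (26 left).
26 days into Mar → Mar 26, 2061.

Mar 26, 2061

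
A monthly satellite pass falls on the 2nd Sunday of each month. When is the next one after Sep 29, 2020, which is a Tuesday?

Sep 2020 starts on a Tuesday; its first Sunday is the 6th, so the 2nd Sunday is the 13th — Sep 13, 2020.
That is not after Sep 29, 2020, so look at Oct 2020.
Oct 2020 starts on a Thursday; its first Sunday is the 4th, so the 2nd Sunday is the 11th — Oct 11, 2020.

Oct 11, 2020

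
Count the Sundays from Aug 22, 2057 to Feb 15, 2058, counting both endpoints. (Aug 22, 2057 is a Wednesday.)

25

Aug 22, 2057 is a Wednesday; the first Sunday on or after it is Aug 26, 2057 (4 days later).
From Aug 26, 2057 to Feb 15, 2058: 5 + 30 + 31 + 30 + 31 + 31 + 15 = 173 days (rest of Aug, Sep, Oct, Nov, Dec, Jan, Feb).
173 ÷ 7 = 24 full weeks with remainder 5, so 24 more Sundays after the first → 25.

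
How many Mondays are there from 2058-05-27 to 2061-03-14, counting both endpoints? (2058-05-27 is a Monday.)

147

2058-05-27 is a Monday; the first Monday on or after it is 2058-05-27.
From 2058-05-27 to 2061-03-14: 218 + 365 + 366 + 73 = 1022 days (rest of 2058, 2059, 2060, to 2061-03-14 in 2061).
1022 ÷ 7 = 146 full weeks with remainder 0, so 146 more Mondays after the first → 147.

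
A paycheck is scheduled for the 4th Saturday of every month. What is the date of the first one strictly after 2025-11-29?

2025-12-27

November 2025 starts on a Saturday; its first Saturday is the 1st, so the 4th Saturday is the 22nd — 2025-11-22.
That is not after 2025-11-29, so look at December 2025.
December 2025 starts on a Monday; its first Saturday is the 6th, so the 4th Saturday is the 27th — 2025-12-27.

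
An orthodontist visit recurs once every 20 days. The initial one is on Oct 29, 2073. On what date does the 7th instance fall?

The 7th occurrence is 6 intervals after the first: 6 × 20 = 120 days after Oct 29, 2073.
Oct has 31 days — 2 days to the end of Oct leaves 118.
Nov has 30 days (88 left).
Dec has 31 days (57 left).
Jan has 31 days (26 left).
26 days into Feb → Feb 26, 2074.

Feb 26, 2074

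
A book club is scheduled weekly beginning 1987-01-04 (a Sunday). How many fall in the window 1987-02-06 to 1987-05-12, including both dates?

14

Occurrences land 7·i days after 1987-01-04 for i = 0, 1, 2, …
1987-02-06 is 33 days after the start; 33 ÷ 7 = 4 remainder 5; since the remainder is 5, round up to i = 5. First occurrence in the window: #6 on 1987-02-08 (5×7 = 35 days in).
1987-05-12 is 128 days after the start; 128 ÷ 7 = 18 remainder 2. Last occurrence in the window: #19 on 1987-05-10.
Occurrences #6 through #19: 14 in total.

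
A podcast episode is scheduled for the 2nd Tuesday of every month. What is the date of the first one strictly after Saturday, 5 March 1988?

March 1988 starts on a Tuesday; its first Tuesday is the 1st, so the 2nd Tuesday is the 8th — 8 March 1988.
8 March 1988 is after 5 March 1988, so that is the next one.

8 March 1988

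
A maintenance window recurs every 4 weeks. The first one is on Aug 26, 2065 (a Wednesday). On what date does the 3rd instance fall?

The 3rd occurrence is 2 intervals after the first: 2 × 28 = 56 days after Aug 26, 2065.
Aug has 31 days — 5 days to the end of Aug leaves 51.
Sep has 30 days (21 left).
21 days into Oct → Oct 21, 2065.

Oct 21, 2065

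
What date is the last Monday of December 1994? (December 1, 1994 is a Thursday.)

December 1994 begins on a Thursday, so the first Monday is December 5 (4 days later).
December 1994 has 31 days. Adding weeks: 5, 12, 19, 26 — the last one ≤ 31 is the 26th.

26 December 1994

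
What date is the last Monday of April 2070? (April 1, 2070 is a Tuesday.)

April 2070 begins on a Tuesday, so the first Monday is April 7 (6 days later).
April 2070 has 30 days. Adding weeks: 7, 14, 21, 28 — the last one ≤ 30 is the 28th.

2070-04-28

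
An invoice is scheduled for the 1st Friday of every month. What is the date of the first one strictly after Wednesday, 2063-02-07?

2063-03-02

February 2063 starts on a Thursday, so its 1st Friday is 2063-02-02 (1 day in).
That is not after 2063-02-07, so look at March 2063.
March 2063 starts on a Thursday, so its 1st Friday is 2063-03-02 (1 day in).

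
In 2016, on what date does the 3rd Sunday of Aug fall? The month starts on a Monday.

Aug 21, 2016

Aug 2016 begins on a Monday, so the first Sunday is Aug 7 (6 days later).
The 3rd Sunday is 2 weeks later: 7 + 14 = 21.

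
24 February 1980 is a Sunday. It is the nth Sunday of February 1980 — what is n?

4th

Day 24 falls in week ⌈24/7⌉ of the month.
Days 1–7 hold the 1st Sunday, 8–14 the 2nd, 15–21 the 3rd, 22–28 the 4th, 29–31 the 5th.
24 is in the range for the 4th.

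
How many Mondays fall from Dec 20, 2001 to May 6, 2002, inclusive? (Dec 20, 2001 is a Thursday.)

20

Dec 20, 2001 is a Thursday; the first Monday on or after it is Dec 24, 2001 (4 days later).
From Dec 24, 2001 to May 6, 2002: 7 + 31 + 28 + 31 + 30 + 6 = 133 days (rest of Dec, Jan, Feb, Mar, Apr, May).
133 ÷ 7 = 19 full weeks with remainder 0, so 19 more Mondays after the first → 20.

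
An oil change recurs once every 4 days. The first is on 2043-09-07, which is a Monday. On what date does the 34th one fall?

The 34th occurrence is 33 intervals after the first: 33 × 4 = 132 days after 2043-09-07.
September has 30 days — 23 days to the end of September leaves 109.
October has 31 days (78 left).
November has 30 days (48 left).
December has 31 days (17 left).
17 days into January → 2044-01-17.

2044-01-17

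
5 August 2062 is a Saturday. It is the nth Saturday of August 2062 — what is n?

1st

Day 5 falls in week ⌈5/7⌉ of the month.
Days 1–7 hold the 1st Saturday, 8–14 the 2nd, 15–21 the 3rd, 22–28 the 4th, 29–31 the 5th.
5 is in the range for the 1st.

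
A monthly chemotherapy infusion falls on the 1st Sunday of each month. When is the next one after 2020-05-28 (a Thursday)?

2020-06-07

May 2020 starts on a Friday, so its 1st Sunday is 2020-05-03 (2 days in).
That is not after 2020-05-28, so look at June 2020.
June 2020 starts on a Monday, so its 1st Sunday is 2020-06-07 (6 days in).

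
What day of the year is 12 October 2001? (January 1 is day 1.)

285

Days in months before October: 31 + 28 + 31 + 30 + 31 + 30 + 31 + 31 + 30 = 273.
Plus 12 days into October → day 285.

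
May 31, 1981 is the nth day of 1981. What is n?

151

Days in months before May: 31 + 28 + 31 + 30 = 120.
Plus 31 days into May → day 151.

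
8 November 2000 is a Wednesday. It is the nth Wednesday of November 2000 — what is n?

Day 8 falls in week ⌈8/7⌉ of the month.
Days 1–7 hold the 1st Wednesday, 8–14 the 2nd, 15–21 the 3rd, 22–28 the 4th, 29–31 the 5th.
8 is in the range for the 2nd.

2nd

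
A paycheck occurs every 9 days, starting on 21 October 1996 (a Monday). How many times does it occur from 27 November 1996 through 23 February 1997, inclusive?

9

Occurrences land 9·i days after 21 October 1996 for i = 0, 1, 2, …
27 November 1996 is 37 days after the start; 37 ÷ 9 = 4 remainder 1; since the remainder is 1, round up to i = 5. First occurrence in the window: #6 on 5 December 1996 (5×9 = 45 days in).
23 February 1997 is 125 days after the start; 125 ÷ 9 = 13 remainder 8. Last occurrence in the window: #14 on 15 February 1997.
Occurrences #6 through #14: 9 in total.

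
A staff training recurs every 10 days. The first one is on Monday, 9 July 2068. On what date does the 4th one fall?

The 4th occurrence is 3 intervals after the first: 3 × 10 = 30 days after 9 July 2068.
July has 31 days — 22 days to the end of July leaves 8.
8 days into August → 8 August 2068.

8 August 2068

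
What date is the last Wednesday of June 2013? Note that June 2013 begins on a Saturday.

26 June 2013

June 2013 begins on a Saturday, so the first Wednesday is June 5 (4 days later).
June 2013 has 30 days. Adding weeks: 5, 12, 19, 26 — the last one ≤ 30 is the 26th.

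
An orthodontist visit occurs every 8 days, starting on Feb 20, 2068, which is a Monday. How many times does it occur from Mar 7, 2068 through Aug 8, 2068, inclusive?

20

Occurrences land 8·i days after Feb 20, 2068 for i = 0, 1, 2, …
Mar 7, 2068 is 16 days after the start; 16 ÷ 8 = 2 remainder 0. First occurrence in the window: #3 on Mar 7, 2068 (2×8 = 16 days in).
Aug 8, 2068 is 170 days after the start; 170 ÷ 8 = 21 remainder 2. Last occurrence in the window: #22 on Aug 6, 2068.
Occurrences #3 through #22: 20 in total.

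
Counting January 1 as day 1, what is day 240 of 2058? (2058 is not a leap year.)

Aug 28, 2058

Jan has 31 days (240 − 31 = 209 remain).
Feb has 28 days (209 − 28 = 181 remain).
Mar has 31 days (181 − 31 = 150 remain).
Apr has 30 days (150 − 30 = 120 remain).
May has 31 days (120 − 31 = 89 remain).
Jun has 30 days (89 − 30 = 59 remain).
Jul has 31 days (59 − 31 = 28 remain).
28 into Aug → Aug 28.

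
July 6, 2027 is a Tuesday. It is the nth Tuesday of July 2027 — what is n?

1st

Day 6 falls in week ⌈6/7⌉ of the month.
Days 1–7 hold the 1st Tuesday, 8–14 the 2nd, 15–21 the 3rd, 22–28 the 4th, 29–31 the 5th.
6 is in the range for the 1st.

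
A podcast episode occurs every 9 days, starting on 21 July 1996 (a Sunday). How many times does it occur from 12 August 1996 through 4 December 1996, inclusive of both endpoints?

Occurrences land 9·i days after 21 July 1996 for i = 0, 1, 2, …
12 August 1996 is 22 days after the start; 22 ÷ 9 = 2 remainder 4; since the remainder is 4, round up to i = 3. First occurrence in the window: #4 on 17 August 1996 (3×9 = 27 days in).
4 December 1996 is 136 days after the start; 136 ÷ 9 = 15 remainder 1. Last occurrence in the window: #16 on 3 December 1996.
Occurrences #4 through #16: 13 in total.

13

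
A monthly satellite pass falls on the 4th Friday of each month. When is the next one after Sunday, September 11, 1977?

September 1977 starts on a Thursday; its first Friday is the 2nd, so the 4th Friday is the 23rd — September 23, 1977.
September 23, 1977 is after September 11, 1977, so that is the next one.

September 23, 1977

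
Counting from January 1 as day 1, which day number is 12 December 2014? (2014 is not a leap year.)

346

Days in months before December: 31 + 28 + 31 + 30 + 31 + 30 + 31 + 31 + 30 + 31 + 30 = 334.
Plus 12 days into December → day 346.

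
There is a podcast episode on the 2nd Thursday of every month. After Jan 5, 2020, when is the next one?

Jan 9, 2020

Jan 2020 starts on a Wednesday; its first Thursday is the 2nd, so the 2nd Thursday is the 9th — Jan 9, 2020.
Jan 9, 2020 is after Jan 5, 2020, so that is the next one.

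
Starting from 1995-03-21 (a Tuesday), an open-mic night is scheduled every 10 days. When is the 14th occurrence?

1995-07-29

The 14th occurrence is 13 intervals after the first: 13 × 10 = 130 days after 1995-03-21.
March has 31 days — 10 days to the end of March leaves 120.
April has 30 days (90 left).
May has 31 days (59 left).
June has 30 days (29 left).
29 days into July → 1995-07-29.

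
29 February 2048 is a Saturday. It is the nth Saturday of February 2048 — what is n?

Day 29 falls in week ⌈29/7⌉ of the month.
Days 1–7 hold the 1st Saturday, 8–14 the 2nd, 15–21 the 3rd, 22–28 the 4th, 29–31 the 5th.
29 is in the range for the 5th.

5th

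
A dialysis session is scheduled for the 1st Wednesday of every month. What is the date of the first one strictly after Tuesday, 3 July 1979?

4 July 1979

July 1979 starts on a Sunday, so its 1st Wednesday is 4 July 1979 (3 days in).
4 July 1979 is after 3 July 1979, so that is the next one.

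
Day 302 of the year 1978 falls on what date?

Jan has 31 days (302 − 31 = 271 remain).
Feb has 28 days (271 − 28 = 243 remain).
Mar has 31 days (243 − 31 = 212 remain).
Apr has 30 days (212 − 30 = 182 remain).
May has 31 days (182 − 31 = 151 remain).
Jun has 30 days (151 − 30 = 121 remain).
Jul has 31 days (121 − 31 = 90 remain).
Aug has 31 days (90 − 31 = 59 remain).
Sep has 30 days (59 − 30 = 29 remain).
29 into Oct → Oct 29.

Oct 29, 1978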